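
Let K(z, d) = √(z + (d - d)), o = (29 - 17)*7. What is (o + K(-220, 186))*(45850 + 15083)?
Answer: 5118372 + 121866*I*√55 ≈ 5.1184e+6 + 9.0378e+5*I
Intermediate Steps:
o = 84 (o = 12*7 = 84)
K(z, d) = √z (K(z, d) = √(z + 0) = √z)
(o + K(-220, 186))*(45850 + 15083) = (84 + √(-220))*(45850 + 15083) = (84 + 2*I*√55)*60933 = 5118372 + 121866*I*√55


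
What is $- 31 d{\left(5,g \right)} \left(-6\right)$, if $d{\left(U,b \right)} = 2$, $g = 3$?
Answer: $372$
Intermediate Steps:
$- 31 d{\left(5,g \right)} \left(-6\right) = \left(-31\right) 2 \left(-6\right) = \left(-62\right) \left(-6\right) = 372$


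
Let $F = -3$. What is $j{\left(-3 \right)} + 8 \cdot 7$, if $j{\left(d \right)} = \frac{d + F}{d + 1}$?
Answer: $59$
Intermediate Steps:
$j{\left(d \right)} = \frac{-3 + d}{1 + d}$ ($j{\left(d \right)} = \frac{d - 3}{d + 1} = \frac{-3 + d}{1 + d}$)
$j{\left(-3 \right)} + 8 \cdot 7 = \frac{-3 - 3}{1 - 3} + 8 \cdot 7 = \frac{1}{-2} \left(-6\right) + 56 = \left(- \frac{1}{2}\right) \left(-6\right) + 56 = 3 + 56 = 59$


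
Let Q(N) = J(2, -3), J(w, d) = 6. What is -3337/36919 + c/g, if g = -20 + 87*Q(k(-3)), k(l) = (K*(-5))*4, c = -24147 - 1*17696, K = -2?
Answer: -1546476891/18533338 ≈ -83.443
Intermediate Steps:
c = -41843 (c = -24147 - 17696 = -41843)
k(l) = 40 (k(l) = -2*(-5)*4 = 10*4 = 40)
Q(N) = 6
g = 502 (g = -20 + 87*6 = -20 + 522 = 502)
-3337/36919 + c/g = -3337/36919 - 41843/502 = -1546476891/18533338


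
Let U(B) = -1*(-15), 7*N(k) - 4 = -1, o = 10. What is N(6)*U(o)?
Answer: 45/7 ≈ 6.4286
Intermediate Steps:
N(k) = 3/7 (N(k) = 4/7 + (⅐)*(-1) = 4/7 - ⅐ = 3/7)
U(B) = 15
N(6)*U(o) = (3/7)*15 = 45/7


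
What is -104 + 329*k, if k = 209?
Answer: 68657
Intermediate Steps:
-104 + 329*k = -104 + 329*209 = -104 + 68761 = 68657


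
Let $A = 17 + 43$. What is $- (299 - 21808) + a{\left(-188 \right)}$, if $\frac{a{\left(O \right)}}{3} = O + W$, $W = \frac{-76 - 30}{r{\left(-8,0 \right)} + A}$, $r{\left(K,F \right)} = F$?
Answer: $\frac{209397}{10} \approx 20940.0$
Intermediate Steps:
$A = 60$
$W = - \frac{53}{30}$ ($W = \frac{-76 - 30}{0 + 60} = - \frac{106}{60} = \left(-106\right) \frac{1}{60} = - \frac{53}{30} \approx -1.7667$)
$a{\left(O \right)} = - \frac{53}{10} + 3 O$ ($a{\left(O \right)} = 3 \left(O - \frac{53}{30}\right) = 3 \left(- \frac{53}{30} + O\right) = - \frac{53}{10} + 3 O$)
$- (299 - 21808) + a{\left(-188 \right)} = - (299 - 21808) + \left(- \frac{53}{10} + 3 \left(-188\right)\right) = - (299 - 21808) - \frac{5693}{10} = \left(-1\right) \left(-21509\right) - \frac{5693}{10} = 21509 - \frac{5693}{10} = \frac{209397}{10}$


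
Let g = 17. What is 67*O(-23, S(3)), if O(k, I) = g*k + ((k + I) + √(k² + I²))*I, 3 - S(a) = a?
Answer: -26197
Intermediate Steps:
S(a) = 3 - a
O(k, I) = 17*k + I*(I + k + √(I² + k²)) (O(k, I) = 17*k + ((k + I) + √(k² + I²))*I = 17*k + ((I + k) + √(I² + k²))*I = 17*k + (I + k + √(I² + k²))*I = 17*k + I*(I + k + √(I² + k²)))
67*O(-23, S(3)) = 67*((3 - 1*3)² + 17*(-23) + (3 - 1*3)*(-23) + (3 - 1*3)*√((3 - 1*3)² + (-23)²)) = 67*((3 - 3)² - 391 + (3 - 3)*(-23) + (3 - 3)*√((3 - 3)² + 529)) = 67*(0² - 391 + 0*(-23) + 0*√(0² + 529)) = 67*(0 - 391 + 0 + 0*√(0 + 529)) = 67*(0 - 391 + 0 + 0*√529) = 67*(0 - 391 + 0 + 0*23) = 67*(0 - 391 + 0 + 0) = 67*(-391) = -26197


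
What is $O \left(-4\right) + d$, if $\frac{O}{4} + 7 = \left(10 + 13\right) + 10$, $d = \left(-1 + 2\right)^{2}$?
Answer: $-415$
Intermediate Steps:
$d = 1$ ($d = 1^{2} = 1$)
$O = 104$ ($O = -28 + 4 \left(\left(10 + 13\right) + 10\right) = -28 + 4 \left(23 + 10\right) = -28 + 4 \cdot 33 = -28 + 132 = 104$)
$O \left(-4\right) + d = 104 \left(-4\right) + 1 = -416 + 1 = -415$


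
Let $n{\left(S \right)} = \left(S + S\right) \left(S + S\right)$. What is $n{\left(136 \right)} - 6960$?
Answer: $67024$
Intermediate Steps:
$n{\left(S \right)} = 4 S^{2}$ ($n{\left(S \right)} = 2 S 2 S = 4 S^{2}$)
$n{\left(136 \right)} - 6960 = 4 \cdot 136^{2} - 6960 = 4 \cdot 18496 - 6960 = 73984 - 6960 = 67024$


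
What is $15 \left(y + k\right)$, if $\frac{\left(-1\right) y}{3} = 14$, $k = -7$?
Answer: $-735$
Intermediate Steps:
$y = -42$ ($y = \left(-3\right) 14 = -42$)
$15 \left(y + k\right) = 15 \left(-42 - 7\right) = 15 \left(-49\right) = -735$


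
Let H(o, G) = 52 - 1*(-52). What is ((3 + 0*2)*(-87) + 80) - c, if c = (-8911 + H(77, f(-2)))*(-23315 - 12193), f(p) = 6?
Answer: -312719137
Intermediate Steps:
H(o, G) = 104 (H(o, G) = 52 + 52 = 104)
c = 312718956 (c = (-8911 + 104)*(-23315 - 12193) = -8807*(-35508) = 312718956)
((3 + 0*2)*(-87) + 80) - c = ((3 + 0*2)*(-87) + 80) - 1*312718956 = ((3 + 0)*(-87) + 80) - 312718956 = (3*(-87) + 80) - 312718956 = (-261 + 80) - 312718956 = -181 - 312718956 = -312719137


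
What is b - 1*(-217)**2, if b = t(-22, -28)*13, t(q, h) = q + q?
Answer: -47661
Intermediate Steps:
t(q, h) = 2*q
b = -572 (b = (2*(-22))*13 = -44*13 = -572)
b - 1*(-217)**2 = -572 - 1*(-217)**2 = -572 - 1*47089 = -572 - 47089 = -47661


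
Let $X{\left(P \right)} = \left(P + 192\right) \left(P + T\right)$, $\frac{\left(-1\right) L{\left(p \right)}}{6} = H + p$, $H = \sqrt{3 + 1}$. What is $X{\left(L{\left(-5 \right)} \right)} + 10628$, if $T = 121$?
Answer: $39818$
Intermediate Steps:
$H = 2$ ($H = \sqrt{4} = 2$)
$L{\left(p \right)} = -12 - 6 p$ ($L{\left(p \right)} = - 6 \left(2 + p\right) = -12 - 6 p$)
$X{\left(P \right)} = \left(121 + P\right) \left(192 + P\right)$ ($X{\left(P \right)} = \left(P + 192\right) \left(P + 121\right) = \left(192 + P\right) \left(121 + P\right) = \left(121 + P\right) \left(192 + P\right)$)
$X{\left(L{\left(-5 \right)} \right)} + 10628 = \left(23232 + \left(-12 - -30\right)^{2} + 313 \left(-12 - -30\right)\right) + 10628 = \left(23232 + \left(-12 + 30\right)^{2} + 313 \left(-12 + 30\right)\right) + 10628 = \left(23232 + 18^{2} + 313 \cdot 18\right) + 10628 = \left(23232 + 324 + 5634\right) + 10628 = 29190 + 10628 = 39818$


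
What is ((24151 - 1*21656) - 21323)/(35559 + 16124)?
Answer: -18828/51683 ≈ -0.36430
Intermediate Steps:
((24151 - 1*21656) - 21323)/(35559 + 16124) = ((24151 - 21656) - 21323)/51683 = (2495 - 21323)*(1/51683) = -18828*1/51683 = -18828/51683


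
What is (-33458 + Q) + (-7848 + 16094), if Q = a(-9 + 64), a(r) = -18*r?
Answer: -26202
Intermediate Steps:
Q = -990 (Q = -18*(-9 + 64) = -18*55 = -990)
(-33458 + Q) + (-7848 + 16094) = (-33458 - 990) + (-7848 + 16094) = -34448 + 8246 = -26202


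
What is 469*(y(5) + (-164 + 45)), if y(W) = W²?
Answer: -44086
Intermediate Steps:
469*(y(5) + (-164 + 45)) = 469*(5² + (-164 + 45)) = 469*(25 - 119) = 469*(-94) = -44086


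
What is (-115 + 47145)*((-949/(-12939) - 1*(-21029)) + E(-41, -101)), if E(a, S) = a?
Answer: 12771686947430/12939 ≈ 9.8707e+8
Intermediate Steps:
(-115 + 47145)*((-949/(-12939) - 1*(-21029)) + E(-41, -101)) = (-115 + 47145)*((-949/(-12939) - 1*(-21029)) - 41) = 47030*((-949*(-1/12939) + 21029) - 41) = 47030*((949/12939 + 21029) - 41) = 47030*(272095180/12939 - 41) = 47030*(271564681/12939) = 12771686947430/12939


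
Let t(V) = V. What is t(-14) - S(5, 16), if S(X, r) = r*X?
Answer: -94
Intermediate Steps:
S(X, r) = X*r
t(-14) - S(5, 16) = -14 - 5*16 = -14 - 1*80 = -14 - 80 = -94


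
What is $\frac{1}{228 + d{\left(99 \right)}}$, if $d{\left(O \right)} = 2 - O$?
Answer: $\frac{1}{131} \approx 0.0076336$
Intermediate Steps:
$\frac{1}{228 + d{\left(99 \right)}} = \frac{1}{228 + \left(2 - 99\right)} = \frac{1}{228 - 97} = \frac{1}{131}$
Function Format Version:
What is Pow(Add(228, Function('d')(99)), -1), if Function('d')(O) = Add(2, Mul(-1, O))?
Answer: Rational(1, 131) ≈ 0.0076336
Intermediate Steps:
Pow(Add(228, Function('d')(99)), -1) = Pow(Add(228, Add(2, Mul(-1, 99))), -1) = Pow(Add(228, Add(2, -99)), -1) = Pow(Add(228, -97), -1) = Pow(131, -1) = Rational(1, 131)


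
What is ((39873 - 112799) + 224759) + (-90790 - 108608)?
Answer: -47565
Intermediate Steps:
((39873 - 112799) + 224759) + (-90790 - 108608) = (-72926 + 224759) - 199398 = 151833 - 199398 = -47565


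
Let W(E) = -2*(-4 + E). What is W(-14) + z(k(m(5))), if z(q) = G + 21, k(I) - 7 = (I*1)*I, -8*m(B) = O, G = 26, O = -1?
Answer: 83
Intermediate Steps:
m(B) = ⅛ (m(B) = -⅛*(-1) = ⅛)
k(I) = 7 + I² (k(I) = 7 + (I*1)*I = 7 + I*I = 7 + I²)
z(q) = 47 (z(q) = 26 + 21 = 47)
W(E) = 8 - 2*E
W(-14) + z(k(m(5))) = (8 - 2*(-14)) + 47 = (8 + 28) + 47 = 36 + 47 = 83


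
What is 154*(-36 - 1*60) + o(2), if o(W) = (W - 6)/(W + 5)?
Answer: -103492/7 ≈ -14785.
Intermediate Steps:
o(W) = (-6 + W)/(5 + W)
154*(-36 - 1*60) + o(2) = 154*(-36 - 1*60) + (-6 + 2)/(5 + 2) = 154*(-36 - 60) - 4/7 = 154*(-96) + (1/7)*(-4) = -14784 - 4/7 = -103492/7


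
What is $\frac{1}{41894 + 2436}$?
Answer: $\frac{1}{44330} \approx 2.2558 \cdot 10^{-5}$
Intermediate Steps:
$\frac{1}{41894 + 2436} = \frac{1}{44330}$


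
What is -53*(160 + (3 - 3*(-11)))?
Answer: -10388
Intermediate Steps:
-53*(160 + (3 - 3*(-11))) = -53*(160 + (3 + 33)) = -53*(160 + 36) = -53*196 = -10388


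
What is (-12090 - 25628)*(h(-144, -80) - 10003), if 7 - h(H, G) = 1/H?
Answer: 27146078357/72 ≈ 3.7703e+8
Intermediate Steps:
h(H, G) = 7 - 1/H
(-12090 - 25628)*(h(-144, -80) - 10003) = (-12090 - 25628)*((7 - 1/(-144)) - 10003) = -37718*((7 - 1*(-1/144)) - 10003) = -37718*((7 + 1/144) - 10003) = -37718*(1009/144 - 10003) = -37718*(-1439423/144) = 27146078357/72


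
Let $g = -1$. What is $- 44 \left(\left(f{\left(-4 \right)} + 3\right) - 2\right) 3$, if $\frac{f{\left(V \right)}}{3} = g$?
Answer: $264$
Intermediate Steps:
$f{\left(V \right)} = -3$ ($f{\left(V \right)} = 3 \left(-1\right) = -3$)
$- 44 \left(\left(f{\left(-4 \right)} + 3\right) - 2\right) 3 = - 44 \left(\left(-3 + 3\right) - 2\right) 3 = - 44 \left(0 - 2\right) 3 = \left(-44\right) \left(-2\right) 3 = 88 \cdot 3 = 264$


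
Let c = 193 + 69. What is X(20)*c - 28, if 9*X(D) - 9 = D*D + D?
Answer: 37382/3 ≈ 12461.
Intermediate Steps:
X(D) = 1 + D/9 + D**2/9 (X(D) = 1 + (D*D + D)/9 = 1 + (D**2 + D)/9 = 1 + (D + D**2)/9 = 1 + (D/9 + D**2/9) = 1 + D/9 + D**2/9)
c = 262
X(20)*c - 28 = (1 + (1/9)*20 + (1/9)*20**2)*262 - 28 = (1 + 20/9 + (1/9)*400)*262 - 28 = (1 + 20/9 + 400/9)*262 - 28 = (143/3)*262 - 28 = 37466/3 - 28 = 37382/3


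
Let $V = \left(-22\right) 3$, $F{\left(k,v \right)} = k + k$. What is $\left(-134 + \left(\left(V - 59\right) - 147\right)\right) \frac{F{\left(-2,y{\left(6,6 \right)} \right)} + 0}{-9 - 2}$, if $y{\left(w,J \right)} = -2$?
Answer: $- \frac{1624}{11} \approx -147.64$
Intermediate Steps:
$F{\left(k,v \right)} = 2 k$
$V = -66$
$\left(-134 + \left(\left(V - 59\right) - 147\right)\right) \frac{F{\left(-2,y{\left(6,6 \right)} \right)} + 0}{-9 - 2} = \left(-134 - 272\right) \frac{2 \left(-2\right) + 0}{-9 - 2} = \left(-134 - 272\right) \frac{-4 + 0}{-11} = \left(-134 - 272\right) \left(\left(- \frac{1}{11}\right) \left(-4\right)\right) = \left(-406\right) \frac{4}{11} = - \frac{1624}{11}$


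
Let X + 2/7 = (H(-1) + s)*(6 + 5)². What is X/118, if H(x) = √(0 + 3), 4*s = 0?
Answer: -1/413 + 121*√3/118 ≈ 1.7737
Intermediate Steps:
s = 0 (s = (¼)*0 = 0)
H(x) = √3
X = -2/7 + 121*√3 (X = -2/7 + (√3 + 0)*(6 + 5)² = -2/7 + √3*11² = -2/7 + √3*121 = -2/7 + 121*√3 ≈ 209.29)
X/118 = (-2/7 + 121*√3)/118 = (-2/7 + 121*√3)*(1/118) = -1/413 + 121*√3/118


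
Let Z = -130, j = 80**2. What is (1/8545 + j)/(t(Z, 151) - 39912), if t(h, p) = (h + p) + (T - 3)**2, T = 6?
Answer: -54688001/340791690 ≈ -0.16047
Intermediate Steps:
j = 6400
t(h, p) = 9 + h + p (t(h, p) = (h + p) + (6 - 3)**2 = (h + p) + 3**2 = (h + p) + 9 = 9 + h + p)
(1/8545 + j)/(t(Z, 151) - 39912) = (1/8545 + 6400)/((9 - 130 + 151) - 39912) = (1/8545 + 6400)/(30 - 39912) = (54688001/8545)/(-39882) = (54688001/8545)*(-1/39882) = -54688001/340791690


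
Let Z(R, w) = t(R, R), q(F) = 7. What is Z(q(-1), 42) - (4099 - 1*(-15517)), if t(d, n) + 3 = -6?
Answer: -19625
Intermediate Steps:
t(d, n) = -9 (t(d, n) = -3 - 6 = -9)
Z(R, w) = -9
Z(q(-1), 42) - (4099 - 1*(-15517)) = -9 - (4099 - 1*(-15517)) = -9 - (4099 + 15517) = -9 - 1*19616 = -9 - 19616 = -19625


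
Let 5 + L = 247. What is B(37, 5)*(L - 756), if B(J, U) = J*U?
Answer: -95090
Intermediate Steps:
L = 242 (L = -5 + 247 = 242)
B(37, 5)*(L - 756) = (37*5)*(242 - 756) = 185*(-514) = -95090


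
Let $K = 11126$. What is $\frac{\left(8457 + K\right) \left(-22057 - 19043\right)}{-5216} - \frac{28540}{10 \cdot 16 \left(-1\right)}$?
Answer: $\frac{100723963}{652} \approx 1.5448 \cdot 10^{5}$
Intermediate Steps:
$\frac{\left(8457 + K\right) \left(-22057 - 19043\right)}{-5216} - \frac{28540}{10 \cdot 16 \left(-1\right)} = \frac{\left(8457 + 11126\right) \left(-22057 - 19043\right)}{-5216} - \frac{28540}{10 \cdot 16 \left(-1\right)} = 19583 \left(-41100\right) \left(- \frac{1}{5216}\right) - \frac{28540}{160 \left(-1\right)} = \left(-804861300\right) \left(- \frac{1}{5216}\right) - \frac{28540}{-160} = \frac{201215325}{1304} - - \frac{1427}{8} = \frac{201215325}{1304} + \frac{1427}{8} = \frac{100723963}{652}$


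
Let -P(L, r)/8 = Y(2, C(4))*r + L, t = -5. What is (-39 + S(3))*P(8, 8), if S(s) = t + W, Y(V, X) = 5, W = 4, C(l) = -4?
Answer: 15360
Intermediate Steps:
P(L, r) = -40*r - 8*L (P(L, r) = -8*(5*r + L) = -8*(L + 5*r) = -40*r - 8*L)
S(s) = -1 (S(s) = -5 + 4 = -1)
(-39 + S(3))*P(8, 8) = (-39 - 1)*(-40*8 - 8*8) = -40*(-320 - 64) = -40*(-384) = 15360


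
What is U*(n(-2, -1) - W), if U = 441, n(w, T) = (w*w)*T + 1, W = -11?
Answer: 3528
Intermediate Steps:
n(w, T) = 1 + T*w² (n(w, T) = w²*T + 1 = T*w² + 1 = 1 + T*w²)
U*(n(-2, -1) - W) = 441*((1 - 1*(-2)²) - 1*(-11)) = 441*((1 - 1*4) + 11) = 441*((1 - 4) + 11) = 441*(-3 + 11) = 441*8 = 3528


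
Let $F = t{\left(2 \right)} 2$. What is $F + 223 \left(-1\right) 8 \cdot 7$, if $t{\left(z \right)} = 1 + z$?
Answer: $-12482$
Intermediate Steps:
$F = 6$ ($F = \left(1 + 2\right) 2 = 3 \cdot 2 = 6$)
$F + 223 \left(-1\right) 8 \cdot 7 = 6 + 223 \left(-1\right) 8 \cdot 7 = 6 + 223 \left(\left(-8\right) 7\right) = 6 + 223 \left(-56\right) = 6 - 12488 = -12482$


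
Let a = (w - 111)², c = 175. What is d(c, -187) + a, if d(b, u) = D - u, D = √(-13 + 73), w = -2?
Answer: 12956 + 2*√15 ≈ 12964.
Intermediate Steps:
a = 12769 (a = (-2 - 111)² = (-113)² = 12769)
D = 2*√15 (D = √60 = 2*√15 ≈ 7.7460)
d(b, u) = -u + 2*√15 (d(b, u) = 2*√15 - u = -u + 2*√15)
d(c, -187) + a = (-1*(-187) + 2*√15) + 12769 = (187 + 2*√15) + 12769 = 12956 + 2*√15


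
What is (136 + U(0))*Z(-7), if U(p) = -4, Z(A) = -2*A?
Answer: 1848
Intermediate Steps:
(136 + U(0))*Z(-7) = (136 - 4)*(-2*(-7)) = 132*14 = 1848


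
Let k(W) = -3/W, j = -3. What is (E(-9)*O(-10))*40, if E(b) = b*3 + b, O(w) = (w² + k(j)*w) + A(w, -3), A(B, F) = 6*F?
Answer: -103680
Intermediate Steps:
O(w) = -18 + w + w² (O(w) = (w² + (-3/(-3))*w) + 6*(-3) = (w² + (-3*(-⅓))*w) - 18 = (w² + 1*w) - 18 = (w² + w) - 18 = (w + w²) - 18 = -18 + w + w²)
E(b) = 4*b (E(b) = 3*b + b = 4*b)
(E(-9)*O(-10))*40 = ((4*(-9))*(-18 - 10 + (-10)²))*40 = -36*(-18 - 10 + 100)*40 = -36*72*40 = -2592*40 = -103680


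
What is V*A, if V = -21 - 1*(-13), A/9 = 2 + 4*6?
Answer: -1872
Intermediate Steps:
A = 234 (A = 9*(2 + 4*6) = 9*(2 + 24) = 9*26 = 234)
V = -8 (V = -21 + 13 = -8)
V*A = -8*234 = -1872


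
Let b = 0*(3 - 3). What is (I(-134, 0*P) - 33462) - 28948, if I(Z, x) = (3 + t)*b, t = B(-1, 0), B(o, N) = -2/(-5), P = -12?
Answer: -62410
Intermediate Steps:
b = 0 (b = 0*0 = 0)
B(o, N) = 2/5 (B(o, N) = -2*(-1/5) = 2/5)
t = 2/5 ≈ 0.40000
I(Z, x) = 0 (I(Z, x) = (3 + 2/5)*0 = (17/5)*0 = 0)
(I(-134, 0*P) - 33462) - 28948 = (0 - 33462) - 28948 = -33462 - 28948 = -62410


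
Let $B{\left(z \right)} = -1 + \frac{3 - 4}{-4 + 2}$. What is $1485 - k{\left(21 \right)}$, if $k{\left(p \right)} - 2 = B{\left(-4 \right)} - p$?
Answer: $\frac{3009}{2} \approx 1504.5$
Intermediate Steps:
$B{\left(z \right)} = - \frac{1}{2}$ ($B{\left(z \right)} = -1 - \frac{1}{-2} = -1 - - \frac{1}{2} = -1 + \frac{1}{2} = - \frac{1}{2}$)
$k{\left(p \right)} = \frac{3}{2} - p$ ($k{\left(p \right)} = 2 - \left(\frac{1}{2} + p\right) = \frac{3}{2} - p$)
$1485 - k{\left(21 \right)} = 1485 - \left(\frac{3}{2} - 21\right) = 1485 - - \frac{39}{2} = 1485 + \frac{39}{2} = \frac{3009}{2}$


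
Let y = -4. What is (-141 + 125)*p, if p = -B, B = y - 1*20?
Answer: -384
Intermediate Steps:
B = -24 (B = -4 - 1*20 = -4 - 20 = -24)
p = 24 (p = -1*(-24) = 24)
(-141 + 125)*p = (-141 + 125)*24 = -16*24 = -384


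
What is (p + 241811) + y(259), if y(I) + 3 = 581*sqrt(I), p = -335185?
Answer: -93377 + 581*sqrt(259) ≈ -84027.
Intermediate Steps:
y(I) = -3 + 581*sqrt(I)
(p + 241811) + y(259) = (-335185 + 241811) + (-3 + 581*sqrt(259)) = -93374 + (-3 + 581*sqrt(259)) = -93377 + 581*sqrt(259)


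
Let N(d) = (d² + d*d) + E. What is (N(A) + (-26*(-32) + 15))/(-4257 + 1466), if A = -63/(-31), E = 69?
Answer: -888214/2682151 ≈ -0.33116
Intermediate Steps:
A = 63/31 (A = -63*(-1/31) = 63/31 ≈ 2.0323)
N(d) = 69 + 2*d² (N(d) = (d² + d*d) + 69 = (d² + d²) + 69 = 2*d² + 69 = 69 + 2*d²)
(N(A) + (-26*(-32) + 15))/(-4257 + 1466) = ((69 + 2*(63/31)²) + (-26*(-32) + 15))/(-4257 + 1466) = ((69 + 2*(3969/961)) + (832 + 15))/(-2791) = ((69 + 7938/961) + 847)*(-1/2791) = (74247/961 + 847)*(-1/2791) = (888214/961)*(-1/2791) = -888214/2682151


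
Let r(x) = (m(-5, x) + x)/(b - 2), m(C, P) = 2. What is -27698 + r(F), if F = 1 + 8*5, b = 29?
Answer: -747803/27 ≈ -27696.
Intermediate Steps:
F = 41 (F = 1 + 40 = 41)
r(x) = 2/27 + x/27 (r(x) = (2 + x)/(29 - 2) = (2 + x)/27 = (2 + x)*(1/27) = 2/27 + x/27)
-27698 + r(F) = -27698 + (2/27 + (1/27)*41) = -27698 + (2/27 + 41/27) = -27698 + 43/27 = -747803/27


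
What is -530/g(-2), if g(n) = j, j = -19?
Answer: 530/19 ≈ 27.895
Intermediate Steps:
g(n) = -19
-530/g(-2) = -530/(-19) = -530*(-1/19) = 530/19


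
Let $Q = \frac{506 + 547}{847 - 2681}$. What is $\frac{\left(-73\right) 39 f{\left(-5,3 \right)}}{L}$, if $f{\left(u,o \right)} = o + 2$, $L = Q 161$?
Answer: $\frac{95630}{621} \approx 153.99$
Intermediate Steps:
$Q = - \frac{1053}{1834}$ ($Q = \frac{1053}{-1834} = 1053 \left(- \frac{1}{1834}\right) = - \frac{1053}{1834} \approx -0.57415$)
$L = - \frac{24219}{262}$ ($L = \left(- \frac{1053}{1834}\right) 161 = - \frac{24219}{262} \approx -92.439$)
$f{\left(u,o \right)} = 2 + o$
$\frac{\left(-73\right) 39 f{\left(-5,3 \right)}}{L} = \frac{\left(-73\right) 39 \left(2 + 3\right)}{- \frac{24219}{262}} = \left(-2847\right) 5 \left(- \frac{262}{24219}\right) = \left(-14235\right) \left(- \frac{262}{24219}\right) = \frac{95630}{621}$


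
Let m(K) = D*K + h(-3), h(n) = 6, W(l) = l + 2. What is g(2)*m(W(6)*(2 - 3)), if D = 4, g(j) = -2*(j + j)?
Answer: 208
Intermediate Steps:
W(l) = 2 + l
g(j) = -4*j
m(K) = 6 + 4*K (m(K) = 4*K + 6 = 6 + 4*K)
g(2)*m(W(6)*(2 - 3)) = (-4*2)*(6 + 4*((2 + 6)*(2 - 3))) = -8*(6 + 4*(8*(-1))) = -8*(6 + 4*(-8)) = -8*(6 - 32) = -8*(-26) = 208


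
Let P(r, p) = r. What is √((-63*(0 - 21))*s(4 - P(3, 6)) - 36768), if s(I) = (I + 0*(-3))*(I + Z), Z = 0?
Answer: I*√35445 ≈ 188.27*I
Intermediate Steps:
s(I) = I² (s(I) = (I + 0*(-3))*(I + 0) = (I + 0)*I = I*I = I²)
√((-63*(0 - 21))*s(4 - P(3, 6)) - 36768) = √((-63*(0 - 21))*(4 - 1*3)² - 36768) = √((-63*(-21))*(4 - 3)² - 36768) = √(1323*1² - 36768) = √(1323*1 - 36768) = √(1323 - 36768) = √(-35445) = I*√35445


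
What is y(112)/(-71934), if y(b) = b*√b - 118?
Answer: 59/35967 - 224*√7/35967 ≈ -0.014837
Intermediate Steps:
y(b) = -118 + b^(3/2) (y(b) = b^(3/2) - 118 = -118 + b^(3/2))
y(112)/(-71934) = (-118 + 112^(3/2))/(-71934) = (-118 + 448*√7)*(-1/71934) = 59/35967 - 224*√7/35967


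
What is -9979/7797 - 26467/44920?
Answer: -654619879/350241240 ≈ -1.8691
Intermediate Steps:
-9979/7797 - 26467/44920 = -654619879/350241240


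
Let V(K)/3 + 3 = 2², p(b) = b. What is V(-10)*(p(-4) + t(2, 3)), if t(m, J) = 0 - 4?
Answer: -24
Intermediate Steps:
t(m, J) = -4
V(K) = 3 (V(K) = -9 + 3*2² = -9 + 3*4 = -9 + 12 = 3)
V(-10)*(p(-4) + t(2, 3)) = 3*(-4 - 4) = 3*(-8) = -24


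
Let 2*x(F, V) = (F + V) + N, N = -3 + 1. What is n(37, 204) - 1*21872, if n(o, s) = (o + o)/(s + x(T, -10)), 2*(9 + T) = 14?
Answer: -4308710/197 ≈ -21872.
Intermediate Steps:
T = -2 (T = -9 + (½)*14 = -9 + 7 = -2)
N = -2
x(F, V) = -1 + F/2 + V/2 (x(F, V) = ((F + V) - 2)/2 = (-2 + F + V)/2 = -1 + F/2 + V/2)
n(o, s) = 2*o/(-7 + s) (n(o, s) = (o + o)/(s + (-1 + (½)*(-2) + (½)*(-10))) = (2*o)/(s + (-1 - 1 - 5)) = (2*o)/(s - 7) = (2*o)/(-7 + s) = 2*o/(-7 + s))
n(37, 204) - 1*21872 = 2*37/(-7 + 204) - 1*21872 = 2*37/197 - 21872 = 2*37*(1/197) - 21872 = 74/197 - 21872 = -4308710/197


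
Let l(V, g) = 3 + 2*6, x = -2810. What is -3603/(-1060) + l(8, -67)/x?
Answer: 1010853/297860 ≈ 3.3937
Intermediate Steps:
l(V, g) = 15 (l(V, g) = 3 + 12 = 15)
-3603/(-1060) + l(8, -67)/x = -3603/(-1060) + 15/(-2810) = -3603*(-1/1060) + 15*(-1/2810) = 3603/1060 - 3/562 = 1010853/297860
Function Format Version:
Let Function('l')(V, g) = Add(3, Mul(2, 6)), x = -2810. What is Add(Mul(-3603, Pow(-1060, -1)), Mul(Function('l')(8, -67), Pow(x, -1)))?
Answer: Rational(1010853, 297860) ≈ 3.3937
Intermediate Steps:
Function('l')(V, g) = 15 (Function('l')(V, g) = Add(3, 12) = 15)
Add(Mul(-3603, Pow(-1060, -1)), Mul(Function('l')(8, -67), Pow(x, -1))) = Add(Mul(-3603, Pow(-1060, -1)), Mul(15, Pow(-2810, -1))) = Add(Mul(-3603, Rational(-1, 1060)), Mul(15, Rational(-1, 2810))) = Add(Rational(3603, 1060), Rational(-3, 562)) = Rational(1010853, 297860)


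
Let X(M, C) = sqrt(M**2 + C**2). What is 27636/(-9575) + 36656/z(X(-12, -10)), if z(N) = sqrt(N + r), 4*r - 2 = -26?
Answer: -27636/9575 + 18328*sqrt(2)/sqrt(-3 + sqrt(61)) ≈ 11815.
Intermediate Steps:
r = -6 (r = 1/2 + (1/4)*(-26) = 1/2 - 13/2 = -6)
X(M, C) = sqrt(C**2 + M**2)
z(N) = sqrt(-6 + N) (z(N) = sqrt(N - 6) = sqrt(-6 + N))
27636/(-9575) + 36656/z(X(-12, -10)) = 27636/(-9575) + 36656/(sqrt(-6 + sqrt((-10)**2 + (-12)**2))) = 27636*(-1/9575) + 36656/(sqrt(-6 + sqrt(100 + 144))) = -27636/9575 + 36656/(sqrt(-6 + sqrt(244))) = -27636/9575 + 36656/(sqrt(-6 + 2*sqrt(61))) = -27636/9575 + 36656/sqrt(-6 + 2*sqrt(61))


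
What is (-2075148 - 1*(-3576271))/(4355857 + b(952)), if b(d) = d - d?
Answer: 1501123/4355857 ≈ 0.34462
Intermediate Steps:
b(d) = 0
(-2075148 - 1*(-3576271))/(4355857 + b(952)) = (-2075148 - 1*(-3576271))/(4355857 + 0) = (-2075148 + 3576271)/4355857 = 1501123*(1/4355857) = 1501123/4355857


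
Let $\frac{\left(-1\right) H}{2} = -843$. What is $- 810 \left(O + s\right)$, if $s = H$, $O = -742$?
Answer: $-764640$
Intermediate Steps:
$H = 1686$ ($H = \left(-2\right) \left(-843\right) = 1686$)
$s = 1686$
$- 810 \left(O + s\right) = - 810 \left(-742 + 1686\right) = \left(-810\right) 944 = -764640$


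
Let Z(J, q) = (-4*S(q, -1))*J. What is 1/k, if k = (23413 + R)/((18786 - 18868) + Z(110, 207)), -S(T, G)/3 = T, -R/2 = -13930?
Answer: 273158/51273 ≈ 5.3275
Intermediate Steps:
R = 27860 (R = -2*(-13930) = 27860)
S(T, G) = -3*T
Z(J, q) = 12*J*q (Z(J, q) = (-(-12)*q)*J = (12*q)*J = 12*J*q)
k = 51273/273158 (k = (23413 + 27860)/((18786 - 18868) + 12*110*207) = 51273/(-82 + 273240) = 51273/273158 ≈ 0.18770)
1/k = 1/(51273/273158) = 273158/51273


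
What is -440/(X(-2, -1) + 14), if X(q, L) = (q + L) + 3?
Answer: -220/7 ≈ -31.429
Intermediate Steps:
X(q, L) = 3 + L + q (X(q, L) = (L + q) + 3 = 3 + L + q)
-440/(X(-2, -1) + 14) = -440/((3 - 1 - 2) + 14) = -440/(0 + 14) = -440/14 = (1/14)*(-440) = -220/7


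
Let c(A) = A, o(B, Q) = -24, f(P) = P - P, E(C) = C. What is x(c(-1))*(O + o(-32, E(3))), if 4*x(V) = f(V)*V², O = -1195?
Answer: 0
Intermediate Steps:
f(P) = 0
x(V) = 0 (x(V) = (0*V²)/4 = (¼)*0 = 0)
x(c(-1))*(O + o(-32, E(3))) = 0*(-1195 - 24) = 0*(-1219) = 0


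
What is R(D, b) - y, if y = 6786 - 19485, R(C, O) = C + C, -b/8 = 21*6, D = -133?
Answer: 12433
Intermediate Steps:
b = -1008 (b = -168*6 = -8*126 = -1008)
R(C, O) = 2*C
y = -12699
R(D, b) - y = 2*(-133) - 1*(-12699) = -266 + 12699 = 12433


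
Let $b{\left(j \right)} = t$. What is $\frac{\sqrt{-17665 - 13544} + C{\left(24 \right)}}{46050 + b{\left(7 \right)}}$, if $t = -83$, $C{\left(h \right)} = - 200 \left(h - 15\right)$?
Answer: $- \frac{1800}{45967} + \frac{i \sqrt{31209}}{45967} \approx -0.039159 + 0.0038432 i$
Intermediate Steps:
$C{\left(h \right)} = 3000 - 200 h$ ($C{\left(h \right)} = - 200 \left(-15 + h\right) = 3000 - 200 h$)
$b{\left(j \right)} = -83$
$\frac{\sqrt{-17665 - 13544} + C{\left(24 \right)}}{46050 + b{\left(7 \right)}} = \frac{\sqrt{-17665 - 13544} + \left(3000 - 4800\right)}{46050 - 83} = \frac{\sqrt{-31209} + \left(3000 - 4800\right)}{45967} = \left(i \sqrt{31209} - 1800\right) \frac{1}{45967} = \left(-1800 + i \sqrt{31209}\right) \frac{1}{45967} = - \frac{1800}{45967} + \frac{i \sqrt{31209}}{45967}$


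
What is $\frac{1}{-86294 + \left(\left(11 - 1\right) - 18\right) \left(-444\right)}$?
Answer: $- \frac{1}{82742} \approx -1.2086 \cdot 10^{-5}$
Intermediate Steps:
$\frac{1}{-86294 + \left(\left(11 - 1\right) - 18\right) \left(-444\right)} = \frac{1}{-86294 + \left(10 - 18\right) \left(-444\right)} = \frac{1}{-86294 - -3552} = \frac{1}{-86294 + 3552} = \frac{1}{-82742} = - \frac{1}{82742}$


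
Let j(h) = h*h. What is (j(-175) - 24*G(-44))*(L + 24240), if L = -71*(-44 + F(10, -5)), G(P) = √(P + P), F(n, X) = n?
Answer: 816278750 - 1279392*I*√22 ≈ 8.1628e+8 - 6.0009e+6*I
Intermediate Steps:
j(h) = h²
G(P) = √2*√P (G(P) = √(2*P) = √2*√P)
L = 2414 (L = -71*(-44 + 10) = -71*(-34) = 2414)
(j(-175) - 24*G(-44))*(L + 24240) = ((-175)² - 24*√2*√(-44))*(2414 + 24240) = (30625 - 24*√2*2*I*√11)*26654 = (30625 - 48*I*√22)*26654 = 816278750 - 1279392*I*√22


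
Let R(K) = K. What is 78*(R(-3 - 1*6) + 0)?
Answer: -702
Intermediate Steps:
78*(R(-3 - 1*6) + 0) = 78*((-3 - 1*6) + 0) = 78*((-3 - 6) + 0) = 78*(-9 + 0) = 78*(-9) = -702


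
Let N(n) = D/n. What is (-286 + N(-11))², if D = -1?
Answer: 9891025/121 ≈ 81744.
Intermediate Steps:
N(n) = -1/n
(-286 + N(-11))² = (-286 - 1/(-11))² = (-286 - 1*(-1/11))² = (-286 + 1/11)² = (-3145/11)² = 9891025/121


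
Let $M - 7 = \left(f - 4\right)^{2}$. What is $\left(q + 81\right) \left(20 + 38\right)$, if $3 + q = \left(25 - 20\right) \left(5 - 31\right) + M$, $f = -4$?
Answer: $1102$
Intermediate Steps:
$M = 71$ ($M = 7 + \left(-4 - 4\right)^{2} = 7 + \left(-8\right)^{2} = 7 + 64 = 71$)
$q = -62$ ($q = -3 + \left(\left(25 - 20\right) \left(5 - 31\right) + 71\right) = -3 + \left(5 \left(-26\right) + 71\right) = -3 + \left(-130 + 71\right) = -3 - 59 = -62$)
$\left(q + 81\right) \left(20 + 38\right) = \left(-62 + 81\right) \left(20 + 38\right) = 19 \cdot 58 = 1102$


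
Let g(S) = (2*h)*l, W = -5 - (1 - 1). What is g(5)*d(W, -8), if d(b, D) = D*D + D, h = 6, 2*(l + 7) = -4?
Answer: -6048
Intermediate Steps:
l = -9 (l = -7 + (1/2)*(-4) = -7 - 2 = -9)
W = -5 (W = -5 - 1*0 = -5 + 0 = -5)
d(b, D) = D + D**2 (d(b, D) = D**2 + D = D + D**2)
g(S) = -108 (g(S) = (2*6)*(-9) = 12*(-9) = -108)
g(5)*d(W, -8) = -(-864)*(1 - 8) = -(-864)*(-7) = -108*56 = -6048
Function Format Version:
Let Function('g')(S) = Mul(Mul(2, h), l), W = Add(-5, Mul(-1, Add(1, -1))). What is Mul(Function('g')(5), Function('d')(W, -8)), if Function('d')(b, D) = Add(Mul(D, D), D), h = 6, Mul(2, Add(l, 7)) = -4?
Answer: -6048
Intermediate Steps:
l = -9 (l = Add(-7, Mul(Rational(1, 2), -4)) = Add(-7, -2) = -9)
W = -5 (W = Add(-5, Mul(-1, 0)) = Add(-5, 0) = -5)
Function('d')(b, D) = Add(D, Pow(D, 2)) (Function('d')(b, D) = Add(Pow(D, 2), D) = Add(D, Pow(D, 2)))
Function('g')(S) = -108 (Function('g')(S) = Mul(Mul(2, 6), -9) = Mul(12, -9) = -108)
Mul(Function('g')(5), Function('d')(W, -8)) = Mul(-108, Mul(-8, Add(1, -8))) = Mul(-108, Mul(-8, -7)) = Mul(-108, 56) = -6048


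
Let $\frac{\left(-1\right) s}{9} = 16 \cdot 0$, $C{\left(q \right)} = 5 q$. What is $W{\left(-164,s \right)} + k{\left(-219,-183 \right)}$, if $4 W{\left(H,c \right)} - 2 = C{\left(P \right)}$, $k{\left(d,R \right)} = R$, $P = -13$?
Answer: $- \frac{795}{4} \approx -198.75$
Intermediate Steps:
$s = 0$ ($s = - 9 \cdot 16 \cdot 0 = \left(-9\right) 0 = 0$)
$W{\left(H,c \right)} = - \frac{63}{4}$ ($W{\left(H,c \right)} = \frac{1}{2} + \frac{5 \left(-13\right)}{4} = \frac{1}{2} + \frac{1}{4} \left(-65\right) = \frac{1}{2} - \frac{65}{4} = - \frac{63}{4}$)
$W{\left(-164,s \right)} + k{\left(-219,-183 \right)} = - \frac{63}{4} - 183 = - \frac{795}{4}$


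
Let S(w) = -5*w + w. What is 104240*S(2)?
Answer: -833920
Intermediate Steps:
S(w) = -4*w
104240*S(2) = 104240*(-4*2) = 104240*(-8) = -833920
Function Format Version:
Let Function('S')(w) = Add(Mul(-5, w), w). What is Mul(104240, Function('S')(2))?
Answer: -833920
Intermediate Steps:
Function('S')(w) = Mul(-4, w)
Mul(104240, Function('S')(2)) = Mul(104240, Mul(-4, 2)) = Mul(104240, -8) = -833920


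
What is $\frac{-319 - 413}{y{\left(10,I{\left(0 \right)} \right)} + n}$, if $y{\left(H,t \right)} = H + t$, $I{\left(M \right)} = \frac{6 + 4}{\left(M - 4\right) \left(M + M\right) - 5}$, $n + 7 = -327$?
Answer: $\frac{366}{163} \approx 2.2454$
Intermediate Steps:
$n = -334$ ($n = -7 - 327 = -334$)
$I{\left(M \right)} = \frac{10}{-5 + 2 M \left(-4 + M\right)}$ ($I{\left(M \right)} = \frac{10}{\left(-4 + M\right) 2 M - 5} = \frac{10}{2 M \left(-4 + M\right) - 5} = \frac{10}{-5 + 2 M \left(-4 + M\right)}$)
$\frac{-319 - 413}{y{\left(10,I{\left(0 \right)} \right)} + n} = \frac{-319 - 413}{\left(10 + \frac{10}{-5 - 0 + 2 \cdot 0^{2}}\right) - 334} = - \frac{732}{\left(10 + \frac{10}{-5 + 0 + 2 \cdot 0}\right) - 334} = - \frac{732}{\left(10 + \frac{10}{-5 + 0 + 0}\right) - 334} = - \frac{732}{\left(10 + \frac{10}{-5}\right) - 334} = - \frac{732}{\left(10 + 10 \left(- \frac{1}{5}\right)\right) - 334} = - \frac{732}{\left(10 - 2\right) - 334} = - \frac{732}{8 - 334} = - \frac{732}{-326} = \left(-732\right) \left(- \frac{1}{326}\right) = \frac{366}{163}$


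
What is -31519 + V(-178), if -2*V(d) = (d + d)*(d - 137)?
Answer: -87589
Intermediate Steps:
V(d) = -d*(-137 + d) (V(d) = -(d + d)*(d - 137)/2 = -2*d*(-137 + d)/2 = -d*(-137 + d))
-31519 + V(-178) = -31519 - 178*(137 - 1*(-178)) = -31519 - 178*(137 + 178) = -31519 - 178*315 = -31519 - 56070 = -87589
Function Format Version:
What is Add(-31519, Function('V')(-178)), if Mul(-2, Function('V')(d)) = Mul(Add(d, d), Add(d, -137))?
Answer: -87589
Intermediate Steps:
Function('V')(d) = Mul(-1, d, Add(-137, d)) (Function('V')(d) = Mul(Rational(-1, 2), Mul(Add(d, d), Add(d, -137))) = Mul(Rational(-1, 2), Mul(Mul(2, d), Add(-137, d))) = Mul(Rational(-1, 2), Mul(2, d, Add(-137, d))) = Mul(-1, d, Add(-137, d)))
Add(-31519, Function('V')(-178)) = Add(-31519, Mul(-178, Add(137, Mul(-1, -178)))) = Add(-31519, Mul(-178, Add(137, 178))) = Add(-31519, Mul(-178, 315)) = Add(-31519, -56070) = -87589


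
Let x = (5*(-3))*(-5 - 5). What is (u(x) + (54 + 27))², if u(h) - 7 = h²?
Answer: 510217744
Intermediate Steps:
x = 150 (x = -15*(-10) = 150)
u(h) = 7 + h²
(u(x) + (54 + 27))² = ((7 + 150²) + (54 + 27))² = ((7 + 22500) + 81)² = (22507 + 81)² = 22588² = 510217744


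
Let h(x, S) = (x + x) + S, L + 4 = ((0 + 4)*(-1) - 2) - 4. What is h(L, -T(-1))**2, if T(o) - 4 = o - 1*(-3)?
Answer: 1156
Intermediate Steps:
L = -14 (L = -4 + (((0 + 4)*(-1) - 2) - 4) = -4 + ((4*(-1) - 2) - 4) = -4 + ((-4 - 2) - 4) = -4 + (-6 - 4) = -4 - 10 = -14)
T(o) = 7 + o (T(o) = 4 + (o - 1*(-3)) = 4 + (o + 3) = 4 + (3 + o) = 7 + o)
h(x, S) = S + 2*x (h(x, S) = 2*x + S = S + 2*x)
h(L, -T(-1))**2 = (-(7 - 1) + 2*(-14))**2 = (-1*6 - 28)**2 = (-6 - 28)**2 = (-34)**2 = 1156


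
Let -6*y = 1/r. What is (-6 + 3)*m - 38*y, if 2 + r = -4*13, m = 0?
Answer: -19/162 ≈ -0.11728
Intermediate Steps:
r = -54 (r = -2 - 4*13 = -2 - 52 = -54)
y = 1/324 (y = -⅙/(-54) = -⅙*(-1/54) = 1/324 ≈ 0.0030864)
(-6 + 3)*m - 38*y = (-6 + 3)*0 - 38*1/324 = -3*0 - 19/162 = 0 - 19/162 = -19/162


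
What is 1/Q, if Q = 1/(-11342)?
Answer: -11342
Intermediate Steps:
Q = -1/11342 ≈ -8.8168e-5
1/Q = 1/(-1/11342) = -11342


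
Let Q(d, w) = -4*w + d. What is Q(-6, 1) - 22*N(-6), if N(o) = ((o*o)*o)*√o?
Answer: -10 + 4752*I*√6 ≈ -10.0 + 11640.0*I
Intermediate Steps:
Q(d, w) = d - 4*w
N(o) = o^(7/2) (N(o) = (o²*o)*√o = o³*√o = o^(7/2))
Q(-6, 1) - 22*N(-6) = (-6 - 4*1) - (-4752)*I*√6 = (-6 - 4) - (-4752)*I*√6 = -10 + 4752*I*√6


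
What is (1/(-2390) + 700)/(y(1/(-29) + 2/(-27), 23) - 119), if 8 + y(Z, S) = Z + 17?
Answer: -1309958217/206053850 ≈ -6.3574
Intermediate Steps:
y(Z, S) = 9 + Z (y(Z, S) = -8 + (Z + 17) = -8 + (17 + Z) = 9 + Z)
(1/(-2390) + 700)/(y(1/(-29) + 2/(-27), 23) - 119) = (1/(-2390) + 700)/((9 + (1/(-29) + 2/(-27))) - 119) = (-1/2390 + 700)/((9 + (1*(-1/29) + 2*(-1/27))) - 119) = 1672999/(2390*((9 + (-1/29 - 2/27)) - 119)) = 1672999/(2390*((9 - 85/783) - 119)) = 1672999/(2390*(6962/783 - 119)) = 1672999/(2390*(-86215/783)) = (1672999/2390)*(-783/86215) = -1309958217/206053850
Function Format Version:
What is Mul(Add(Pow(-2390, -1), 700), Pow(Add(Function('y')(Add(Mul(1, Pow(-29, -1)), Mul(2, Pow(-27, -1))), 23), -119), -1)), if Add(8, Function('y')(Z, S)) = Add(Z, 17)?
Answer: Rational(-1309958217, 206053850) ≈ -6.3574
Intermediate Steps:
Function('y')(Z, S) = Add(9, Z) (Function('y')(Z, S) = Add(-8, Add(Z, 17)) = Add(-8, Add(17, Z)) = Add(9, Z))
Mul(Add(Pow(-2390, -1), 700), Pow(Add(Function('y')(Add(Mul(1, Pow(-29, -1)), Mul(2, Pow(-27, -1))), 23), -119), -1)) = Mul(Add(Pow(-2390, -1), 700), Pow(Add(Add(9, Add(Mul(1, Pow(-29, -1)), Mul(2, Pow(-27, -1)))), -119), -1)) = Mul(Add(Rational(-1, 2390), 700), Pow(Add(Add(9, Add(Mul(1, Rational(-1, 29)), Mul(2, Rational(-1, 27)))), -119), -1)) = Mul(Rational(1672999, 2390), Pow(Add(Add(9, Add(Rational(-1, 29), Rational(-2, 27))), -119), -1)) = Mul(Rational(1672999, 2390), Pow(Add(Add(9, Rational(-85, 783)), -119), -1)) = Mul(Rational(1672999, 2390), Pow(Add(Rational(6962, 783), -119), -1)) = Mul(Rational(1672999, 2390), Pow(Rational(-86215, 783), -1)) = Mul(Rational(1672999, 2390), Rational(-783, 86215)) = Rational(-1309958217, 206053850)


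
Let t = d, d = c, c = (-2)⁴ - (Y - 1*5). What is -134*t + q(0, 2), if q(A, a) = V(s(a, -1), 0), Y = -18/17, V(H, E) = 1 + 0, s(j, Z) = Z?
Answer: -50233/17 ≈ -2954.9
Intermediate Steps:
V(H, E) = 1
Y = -18/17 (Y = -18*1/17 = -18/17 ≈ -1.0588)
q(A, a) = 1
c = 375/17 (c = (-2)⁴ - (-18/17 - 1*5) = 16 - (-18/17 - 5) = 16 - 1*(-103/17) = 16 + 103/17 = 375/17 ≈ 22.059)
d = 375/17 ≈ 22.059
t = 375/17 ≈ 22.059
-134*t + q(0, 2) = -134*375/17 + 1 = -50250/17 + 1 = -50233/17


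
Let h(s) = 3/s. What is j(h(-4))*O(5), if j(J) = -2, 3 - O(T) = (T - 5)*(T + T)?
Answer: -6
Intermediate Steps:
O(T) = 3 - 2*T*(-5 + T) (O(T) = 3 - (T - 5)*(T + T) = 3 - (-5 + T)*2*T = 3 - 2*T*(-5 + T))
j(h(-4))*O(5) = -2*(3 - 2*5² + 10*5) = -2*(3 - 2*25 + 50) = -2*(3 - 50 + 50) = -2*3 = -6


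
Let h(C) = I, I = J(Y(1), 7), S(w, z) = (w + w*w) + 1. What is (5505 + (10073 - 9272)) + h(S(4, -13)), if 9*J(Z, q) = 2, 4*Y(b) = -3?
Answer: 56756/9 ≈ 6306.2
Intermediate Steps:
Y(b) = -¾ (Y(b) = (¼)*(-3) = -¾)
J(Z, q) = 2/9 (J(Z, q) = (⅑)*2 = 2/9)
S(w, z) = 1 + w + w² (S(w, z) = (w + w²) + 1 = 1 + w + w²)
I = 2/9 ≈ 0.22222
h(C) = 2/9
(5505 + (10073 - 9272)) + h(S(4, -13)) = (5505 + (10073 - 9272)) + 2/9 = (5505 + 801) + 2/9 = 6306 + 2/9 = 56756/9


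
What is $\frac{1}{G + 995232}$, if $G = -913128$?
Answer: $\frac{1}{82104} \approx 1.218 \cdot 10^{-5}$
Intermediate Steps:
$\frac{1}{G + 995232} = \frac{1}{-913128 + 995232} = \frac{1}{82104}$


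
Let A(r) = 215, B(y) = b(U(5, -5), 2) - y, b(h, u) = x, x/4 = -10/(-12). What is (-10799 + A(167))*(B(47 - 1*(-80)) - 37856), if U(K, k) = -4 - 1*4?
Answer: 401976792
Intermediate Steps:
U(K, k) = -8 (U(K, k) = -4 - 4 = -8)
x = 10/3 (x = 4*(-10/(-12)) = 4*(-10*(-1/12)) = 4*(⅚) = 10/3 ≈ 3.3333)
b(h, u) = 10/3
B(y) = 10/3 - y
(-10799 + A(167))*(B(47 - 1*(-80)) - 37856) = (-10799 + 215)*((10/3 - (47 - 1*(-80))) - 37856) = -10584*((10/3 - (47 + 80)) - 37856) = -10584*((10/3 - 1*127) - 37856) = -10584*((10/3 - 127) - 37856) = -10584*(-371/3 - 37856) = -10584*(-113939/3) = 401976792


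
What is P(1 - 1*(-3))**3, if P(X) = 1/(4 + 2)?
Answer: 1/216 ≈ 0.0046296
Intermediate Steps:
P(X) = 1/6
P(1 - 1*(-3))**3 = (1/6)**3 = 1/216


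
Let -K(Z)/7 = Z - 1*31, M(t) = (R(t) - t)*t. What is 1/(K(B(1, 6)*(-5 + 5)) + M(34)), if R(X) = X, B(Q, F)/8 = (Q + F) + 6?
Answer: 1/217 ≈ 0.0046083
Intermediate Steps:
B(Q, F) = 48 + 8*F + 8*Q (B(Q, F) = 8*((Q + F) + 6) = 8*((F + Q) + 6) = 8*(6 + F + Q) = 48 + 8*F + 8*Q)
M(t) = 0 (M(t) = (t - t)*t = 0*t = 0)
K(Z) = 217 - 7*Z (K(Z) = -7*(Z - 1*31) = -7*(Z - 31) = -7*(-31 + Z) = 217 - 7*Z)
1/(K(B(1, 6)*(-5 + 5)) + M(34)) = 1/((217 - 7*(48 + 8*6 + 8*1)*(-5 + 5)) + 0) = 1/((217 - 7*(48 + 48 + 8)*0) + 0) = 1/((217 - 728*0) + 0) = 1/((217 - 7*0) + 0) = 1/((217 + 0) + 0) = 1/(217 + 0) = 1/217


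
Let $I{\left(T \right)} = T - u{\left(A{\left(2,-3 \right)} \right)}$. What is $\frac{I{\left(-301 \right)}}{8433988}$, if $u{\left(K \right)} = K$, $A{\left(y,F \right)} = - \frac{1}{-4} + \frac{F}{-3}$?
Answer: $- \frac{1209}{33735952} \approx -3.5837 \cdot 10^{-5}$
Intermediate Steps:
$A{\left(y,F \right)} = \frac{1}{4} - \frac{F}{3}$ ($A{\left(y,F \right)} = \left(-1\right) \left(- \frac{1}{4}\right) + F \left(- \frac{1}{3}\right) = \frac{1}{4} - \frac{F}{3}$)
$I{\left(T \right)} = - \frac{5}{4} + T$ ($I{\left(T \right)} = T - \left(\frac{1}{4} - -1\right) = T - \left(\frac{1}{4} + 1\right) = T - \frac{5}{4} = - \frac{5}{4} + T$)
$\frac{I{\left(-301 \right)}}{8433988} = \frac{- \frac{5}{4} - 301}{8433988} = \left(- \frac{1209}{4}\right) \frac{1}{8433988} = - \frac{1209}{33735952}$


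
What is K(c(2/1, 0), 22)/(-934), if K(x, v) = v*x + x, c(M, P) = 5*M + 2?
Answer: -138/467 ≈ -0.29550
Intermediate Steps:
c(M, P) = 2 + 5*M
K(x, v) = x + v*x
K(c(2/1, 0), 22)/(-934) = ((2 + 5*(2/1))*(1 + 22))/(-934) = ((2 + 5*(2*1))*23)*(-1/934) = ((2 + 5*2)*23)*(-1/934) = ((2 + 10)*23)*(-1/934) = (12*23)*(-1/934) = 276*(-1/934) = -138/467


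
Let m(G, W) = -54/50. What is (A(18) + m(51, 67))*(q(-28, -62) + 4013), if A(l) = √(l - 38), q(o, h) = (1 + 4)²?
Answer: -109026/25 + 8076*I*√5 ≈ -4361.0 + 18059.0*I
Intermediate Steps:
m(G, W) = -27/25 (m(G, W) = -54*1/50 = -27/25)
q(o, h) = 25 (q(o, h) = 5² = 25)
A(l) = √(-38 + l)
(A(18) + m(51, 67))*(q(-28, -62) + 4013) = (√(-38 + 18) - 27/25)*(25 + 4013) = (√(-20) - 27/25)*4038 = (2*I*√5 - 27/25)*4038 = (-27/25 + 2*I*√5)*4038 = -109026/25 + 8076*I*√5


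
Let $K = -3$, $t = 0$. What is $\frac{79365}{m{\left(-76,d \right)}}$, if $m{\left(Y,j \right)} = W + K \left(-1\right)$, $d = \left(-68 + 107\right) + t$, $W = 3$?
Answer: $\frac{26455}{2} \approx 13228.0$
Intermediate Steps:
$d = 39$ ($d = \left(-68 + 107\right) + 0 = 39 + 0 = 39$)
$m{\left(Y,j \right)} = 6$ ($m{\left(Y,j \right)} = 3 - -3 = 3 + 3 = 6$)
$\frac{79365}{m{\left(-76,d \right)}} = \frac{79365}{6} = 79365 \cdot \frac{1}{6} = \frac{26455}{2}$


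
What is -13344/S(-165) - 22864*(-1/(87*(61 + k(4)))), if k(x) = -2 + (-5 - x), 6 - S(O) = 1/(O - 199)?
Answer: -2107893176/950475 ≈ -2217.7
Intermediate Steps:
S(O) = 6 - 1/(-199 + O) (S(O) = 6 - 1/(O - 199) = 6 - 1/(-199 + O))
k(x) = -7 - x
-13344/S(-165) - 22864*(-1/(87*(61 + k(4)))) = -13344*(-199 - 165)/(-1195 + 6*(-165)) - 22864*(-1/(87*(61 + (-7 - 1*4)))) = -13344*(-364/(-1195 - 990)) - 22864*(-1/(87*(61 + (-7 - 4)))) = -13344/((-1/364*(-2185))) - 22864*(-1/(87*(61 - 11))) = -13344/2185/364 - 22864/(50*(-87)) = -13344*364/2185 - 22864/(-4350) = -4857216/2185 - 22864*(-1/4350) = -4857216/2185 + 11432/2175 = -2107893176/950475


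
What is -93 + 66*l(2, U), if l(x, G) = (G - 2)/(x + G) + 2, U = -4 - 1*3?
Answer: 789/5 ≈ 157.80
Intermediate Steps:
U = -7 (U = -4 - 3 = -7)
l(x, G) = 2 + (-2 + G)/(G + x) (l(x, G) = (-2 + G)/(G + x) + 2 = 2 + (-2 + G)/(G + x))
-93 + 66*l(2, U) = -93 + 66*((-2 + 2*2 + 3*(-7))/(-7 + 2)) = -93 + 66*((-2 + 4 - 21)/(-5)) = -93 + 66*(-⅕*(-19)) = -93 + 66*(19/5) = -93 + 1254/5 = 789/5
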